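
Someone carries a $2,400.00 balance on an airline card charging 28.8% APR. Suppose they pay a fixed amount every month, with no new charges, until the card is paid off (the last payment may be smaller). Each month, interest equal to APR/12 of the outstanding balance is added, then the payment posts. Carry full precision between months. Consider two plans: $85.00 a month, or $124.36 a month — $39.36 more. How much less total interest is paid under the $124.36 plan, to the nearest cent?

$795.49

Monthly rate r = 28.8%/12 = 2.4% = 0.024.
At $85.00/mo: n = ⌈−ln(1 − rB₀/P)/ln(1+r)⌉ = 48 payments (last $62.67); total interest = total paid − $2,400.00 = $1,657.67.
At $124.36/mo: 27 payments (last $28.82); total interest $862.18.
Interest saved = $1,657.67 − $862.18 = $795.49.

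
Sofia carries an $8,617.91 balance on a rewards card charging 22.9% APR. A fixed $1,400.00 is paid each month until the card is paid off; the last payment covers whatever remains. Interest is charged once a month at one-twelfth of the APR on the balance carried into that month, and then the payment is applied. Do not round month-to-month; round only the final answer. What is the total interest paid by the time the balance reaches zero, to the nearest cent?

Monthly rate r = 22.9%/12 = 1.90833% = 0.0190833.
Payoff takes n = ⌈−ln(1 − rB₀/P)/ln(1+r)⌉ = ⌈6.611⌉ = 7 payments; the last is $857.92.
Total paid = 6·$1,400.00 + $857.92 = $9,257.92.
Total interest = total paid − principal = $9,257.92 − $8,617.91 = $640.01.

$640.01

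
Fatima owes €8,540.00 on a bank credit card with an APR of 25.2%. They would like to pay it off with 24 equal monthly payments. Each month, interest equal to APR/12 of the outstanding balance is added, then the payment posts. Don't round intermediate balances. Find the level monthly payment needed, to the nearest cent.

Monthly rate r = 25.2%/12 = 2.1% = 0.021.
Level-payment amortization: P = B₀·r / (1 − (1+r)^(−n)) = 8540.00·0.021 / (1 − 1.021^(−24)).
Denominator 1 − (1+r)^(−24) = 0.392729492.
P = 179.34 / 0.392729492 ≈ 456.65.

€456.65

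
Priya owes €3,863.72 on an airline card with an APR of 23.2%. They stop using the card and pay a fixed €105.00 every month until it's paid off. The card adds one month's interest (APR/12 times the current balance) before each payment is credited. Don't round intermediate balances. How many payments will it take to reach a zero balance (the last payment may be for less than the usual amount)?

65 months

Monthly rate r = 23.2%/12 = 1.93333% = 0.0193333.
Recurrence: B ← B·(1+r) − €105.00.
Month 1: interest €74.70; balance after payment €3,833.42.
Month 2: interest €74.11; balance after payment €3,802.53.
Closed form: n = −ln(1 − rB₀/P)/ln(1+r) = −ln(0.28858)/ln(1.01933) ≈ 64.900, so the balance reaches zero during payment 65.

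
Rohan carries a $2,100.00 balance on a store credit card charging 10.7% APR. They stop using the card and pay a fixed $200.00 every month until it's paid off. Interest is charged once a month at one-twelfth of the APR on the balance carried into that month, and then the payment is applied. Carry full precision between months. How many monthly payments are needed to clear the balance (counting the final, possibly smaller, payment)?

12 payments

Monthly rate r = 10.7%/12 = 0.891667% = 0.00891667.
Recurrence: B ← B·(1+r) − $200.00.
Month 1: interest $18.72; balance after payment $1,918.72.
Month 2: interest $17.11; balance after payment $1,735.83.
Closed form: n = −ln(1 − rB₀/P)/ln(1+r) = −ln(0.90638)/ln(1.00892) ≈ 11.074, so the balance reaches zero during payment 12.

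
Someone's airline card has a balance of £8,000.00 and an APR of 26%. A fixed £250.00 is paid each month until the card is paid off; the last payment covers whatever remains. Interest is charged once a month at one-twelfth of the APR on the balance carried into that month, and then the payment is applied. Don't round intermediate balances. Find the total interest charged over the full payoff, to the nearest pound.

£5,786

Monthly rate r = 26%/12 = 2.16667% = 0.0216667.
Payoff takes n = ⌈−ln(1 − rB₀/P)/ln(1+r)⌉ = ⌈55.142⌉ = 56 payments; the last is £35.94.
Total paid = 55·£250.00 + £35.94 = £13,785.94.
Total interest = total paid − principal = £13,785.94 − £8,000.00 = £5,785.94.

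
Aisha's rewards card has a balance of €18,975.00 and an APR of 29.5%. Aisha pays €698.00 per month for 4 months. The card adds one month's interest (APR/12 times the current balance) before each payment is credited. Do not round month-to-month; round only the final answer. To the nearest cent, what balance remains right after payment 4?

€18,014.16

Monthly rate r = 29.5%/12 = 2.45833% = 0.0245833.
Each month: B ← B·(1+r) − €698.00.
Month 1: interest €466.47; balance after payment €18,743.47.
Month 2: interest €460.78; balance after payment €18,506.25.
Month 3: interest €454.95; balance after payment €18,263.19.
Month 4: interest €448.97; balance after payment €18,014.16.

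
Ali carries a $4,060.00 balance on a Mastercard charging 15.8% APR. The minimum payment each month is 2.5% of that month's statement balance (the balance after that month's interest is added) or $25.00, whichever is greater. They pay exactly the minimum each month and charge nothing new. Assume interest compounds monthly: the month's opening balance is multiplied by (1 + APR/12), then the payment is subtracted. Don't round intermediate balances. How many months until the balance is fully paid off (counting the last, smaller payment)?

172 months

Monthly rate r = 15.8%/12 = 1.31667% = 0.0131667.
While 2.5% of the post-interest balance exceeds $25.00, each month B ← (B·(1+r))·(1 − 0.025), i.e. B shrinks by the factor (1+r)·0.975 = 0.98784.
This holds for months 1–116. Entering month 117 the balance is $981.85; 2.5% of the post-interest balance is now below $25.00, so the flat $25.00 minimum applies from here.
From month 117 a fixed $25.00 at rate r clears $981.85 in 56 more payments. Total: 116 + 56 = 172 months.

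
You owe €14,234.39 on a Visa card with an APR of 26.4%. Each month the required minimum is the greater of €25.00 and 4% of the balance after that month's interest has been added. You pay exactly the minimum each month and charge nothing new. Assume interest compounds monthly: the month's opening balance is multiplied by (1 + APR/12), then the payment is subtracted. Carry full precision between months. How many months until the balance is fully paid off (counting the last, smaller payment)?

201 months

Monthly rate r = 26.4%/12 = 2.2% = 0.022.
While 4% of the post-interest balance exceeds €25.00, each month B ← (B·(1+r))·(1 − 0.04), i.e. B shrinks by the factor (1+r)·0.96 = 0.98112.
This holds for months 1–166. Entering month 167 the balance is €601.47; 4% of the post-interest balance is now below €25.00, so the flat €25.00 minimum applies from here.
From month 167 a fixed €25.00 at rate r clears €601.47 in 35 more payments. Total: 166 + 35 = 201 months.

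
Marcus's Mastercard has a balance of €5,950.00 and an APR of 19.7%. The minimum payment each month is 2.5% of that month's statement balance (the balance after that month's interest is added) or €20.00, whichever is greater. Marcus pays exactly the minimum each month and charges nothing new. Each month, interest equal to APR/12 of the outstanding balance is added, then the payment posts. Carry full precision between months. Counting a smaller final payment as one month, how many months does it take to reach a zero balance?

288 months

Monthly rate r = 19.7%/12 = 1.64167% = 0.0164167.
While 2.5% of the post-interest balance exceeds €20.00, each month B ← (B·(1+r))·(1 − 0.025), i.e. B shrinks by the factor (1+r)·0.975 = 0.99101.
This holds for months 1–224. Entering month 225 the balance is €786.37; 2.5% of the post-interest balance is now below €20.00, so the flat €20.00 minimum applies from here.
From month 225 a fixed €20.00 at rate r clears €786.37 in 64 more payments. Total: 224 + 64 = 288 months.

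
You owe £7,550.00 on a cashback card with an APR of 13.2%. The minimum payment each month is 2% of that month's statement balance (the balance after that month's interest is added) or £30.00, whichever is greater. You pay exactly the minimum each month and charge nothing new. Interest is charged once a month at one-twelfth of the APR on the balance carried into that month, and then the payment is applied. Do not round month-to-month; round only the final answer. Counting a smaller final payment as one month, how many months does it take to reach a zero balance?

248 months

Monthly rate r = 13.2%/12 = 1.1% = 0.011.
While 2% of the post-interest balance exceeds £30.00, each month B ← (B·(1+r))·(1 − 0.02), i.e. B shrinks by the factor (1+r)·0.98 = 0.99078.
This holds for months 1–176. Entering month 177 the balance is £1,478.90; 2% of the post-interest balance is now below £30.00, so the flat £30.00 minimum applies from here.
From month 177 a fixed £30.00 at rate r clears £1,478.90 in 72 more payments. Total: 176 + 72 = 248 months.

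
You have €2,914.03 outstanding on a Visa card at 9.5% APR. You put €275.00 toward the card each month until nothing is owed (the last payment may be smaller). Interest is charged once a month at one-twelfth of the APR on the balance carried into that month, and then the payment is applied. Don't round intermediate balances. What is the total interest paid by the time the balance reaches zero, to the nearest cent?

Monthly rate r = 9.5%/12 = 0.791667% = 0.00791667.
Payoff takes n = ⌈−ln(1 − rB₀/P)/ln(1+r)⌉ = ⌈11.111⌉ = 12 payments; the last is €30.69.
Total paid = 11·€275.00 + €30.69 = €3,055.69.
Total interest = total paid − principal = €3,055.69 − €2,914.03 = €141.66.

€141.66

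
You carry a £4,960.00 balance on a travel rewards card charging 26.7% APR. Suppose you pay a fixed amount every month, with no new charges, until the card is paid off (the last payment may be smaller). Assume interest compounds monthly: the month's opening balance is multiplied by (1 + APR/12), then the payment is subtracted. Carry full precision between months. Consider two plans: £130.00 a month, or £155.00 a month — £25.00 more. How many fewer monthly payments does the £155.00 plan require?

29 fewer payments

Monthly rate r = 26.7%/12 = 2.225% = 0.02225.
At £130.00/mo: n = ⌈−ln(1 − rB₀/P)/ln(1+r)⌉ = 86 payments (last £115.04); total interest = total paid − £4,960.00 = £6,205.04.
At £155.00/mo: 57 payments (last £88.14); total interest £3,808.14.
Payments saved = 86 − 57 = 29.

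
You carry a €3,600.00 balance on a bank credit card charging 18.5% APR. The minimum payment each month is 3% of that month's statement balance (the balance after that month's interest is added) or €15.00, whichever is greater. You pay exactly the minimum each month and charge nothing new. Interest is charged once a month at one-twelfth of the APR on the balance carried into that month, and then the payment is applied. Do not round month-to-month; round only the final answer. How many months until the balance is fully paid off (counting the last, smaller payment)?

178 months

Monthly rate r = 18.5%/12 = 1.54167% = 0.0154167.
While 3% of the post-interest balance exceeds €15.00, each month B ← (B·(1+r))·(1 − 0.03), i.e. B shrinks by the factor (1+r)·0.97 = 0.98495.
This holds for months 1–132. Entering month 133 the balance is €486.65; 3% of the post-interest balance is now below €15.00, so the flat €15.00 minimum applies from here.
From month 133 a fixed €15.00 at rate r clears €486.65 in 46 more payments. Total: 132 + 46 = 178 months.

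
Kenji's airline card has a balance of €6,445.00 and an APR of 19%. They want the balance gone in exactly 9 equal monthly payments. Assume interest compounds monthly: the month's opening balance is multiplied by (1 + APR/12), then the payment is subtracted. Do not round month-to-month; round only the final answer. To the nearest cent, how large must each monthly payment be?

€773.99

Monthly rate r = 19%/12 = 1.58333% = 0.0158333.
Level-payment amortization: P = B₀·r / (1 − (1+r)^(−n)) = 6445.00·0.0158333 / (1 − 1.01583^(−9)).
Denominator 1 − (1+r)^(−9) = 0.131843815.
P = 102.046 / 0.131843815 ≈ 773.99.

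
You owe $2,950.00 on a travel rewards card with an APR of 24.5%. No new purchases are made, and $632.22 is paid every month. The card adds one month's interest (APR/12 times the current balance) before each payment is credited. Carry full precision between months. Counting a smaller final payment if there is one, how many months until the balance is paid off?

5 payments

Monthly rate r = 24.5%/12 = 2.04167% = 0.0204167.
Recurrence: B ← B·(1+r) − $632.22.
Month 1: interest $60.23; balance after payment $2,378.01.
Month 2: interest $48.55; balance after payment $1,794.34.
Month 3: interest $36.63; balance after payment $1,198.75.
Month 4: interest $24.47; balance after payment $591.01.
Month 5: interest $12.07; balance after payment $0.00.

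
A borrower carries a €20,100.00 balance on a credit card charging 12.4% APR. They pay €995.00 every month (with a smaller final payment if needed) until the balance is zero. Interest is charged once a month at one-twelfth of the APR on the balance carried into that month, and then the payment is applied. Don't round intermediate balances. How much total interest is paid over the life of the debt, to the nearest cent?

€2,561.95

Monthly rate r = 12.4%/12 = 1.03333% = 0.0103333.
Payoff takes n = ⌈−ln(1 − rB₀/P)/ln(1+r)⌉ = ⌈22.775⌉ = 23 payments; the last is €771.95.
Total paid = 22·€995.00 + €771.95 = €22,661.95.
Total interest = total paid − principal = €22,661.95 − €20,100.00 = €2,561.95.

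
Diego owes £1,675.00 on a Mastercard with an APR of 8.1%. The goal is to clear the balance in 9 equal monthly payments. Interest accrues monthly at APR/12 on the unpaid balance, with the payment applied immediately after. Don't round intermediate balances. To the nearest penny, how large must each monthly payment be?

£192.45

Monthly rate r = 8.1%/12 = 0.675% = 0.00675.
Level-payment amortization: P = B₀·r / (1 − (1+r)^(−n)) = 1675.00·0.00675 / (1 − 1.00675^(−9)).
Denominator 1 − (1+r)^(−9) = 0.0587494229.
P = 11.3063 / 0.0587494229 ≈ 192.45.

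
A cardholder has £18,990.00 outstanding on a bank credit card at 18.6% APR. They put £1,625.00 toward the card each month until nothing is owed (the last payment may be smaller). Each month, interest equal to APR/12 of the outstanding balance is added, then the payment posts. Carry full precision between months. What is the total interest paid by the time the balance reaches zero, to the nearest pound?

Monthly rate r = 18.6%/12 = 1.55% = 0.0155.
Payoff takes n = ⌈−ln(1 − rB₀/P)/ln(1+r)⌉ = ⌈12.992⌉ = 13 payments; the last is £1,612.65.
Total paid = 12·£1,625.00 + £1,612.65 = £21,112.65.
Total interest = total paid − principal = £21,112.65 − £18,990.00 = £2,122.65.

£2,123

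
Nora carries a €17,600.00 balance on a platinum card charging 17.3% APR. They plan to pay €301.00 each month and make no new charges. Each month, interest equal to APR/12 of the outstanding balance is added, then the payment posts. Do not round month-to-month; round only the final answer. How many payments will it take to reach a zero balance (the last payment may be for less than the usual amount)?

Monthly rate r = 17.3%/12 = 1.44167% = 0.0144167.
Recurrence: B ← B·(1+r) − €301.00.
Month 1: interest €253.73; balance after payment €17,552.73.
Month 2: interest €253.05; balance after payment €17,504.79.
Closed form: n = −ln(1 − rB₀/P)/ln(1+r) = −ln(0.15703)/ln(1.01442) ≈ 129.338, so the balance reaches zero during payment 130.

130 months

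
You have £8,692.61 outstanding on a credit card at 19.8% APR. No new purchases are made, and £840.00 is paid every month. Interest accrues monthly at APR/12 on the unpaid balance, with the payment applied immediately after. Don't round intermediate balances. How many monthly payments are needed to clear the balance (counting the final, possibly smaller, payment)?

Monthly rate r = 19.8%/12 = 1.65% = 0.0165.
Recurrence: B ← B·(1+r) − £840.00.
Month 1: interest £143.43; balance after payment £7,996.04.
Month 2: interest £131.93; balance after payment £7,287.97.
Closed form: n = −ln(1 − rB₀/P)/ln(1+r) = −ln(0.82925)/ln(1.0165) ≈ 11.441, so the balance reaches zero during payment 12.

12 months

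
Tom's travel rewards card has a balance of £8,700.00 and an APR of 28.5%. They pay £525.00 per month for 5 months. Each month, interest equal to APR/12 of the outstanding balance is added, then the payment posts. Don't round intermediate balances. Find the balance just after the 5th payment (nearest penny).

Monthly rate r = 28.5%/12 = 2.375% = 0.02375.
Each month: B ← B·(1+r) − £525.00.
Month 1: interest £206.62; balance after payment £8,381.62.
Month 2: interest £199.06; balance after payment £8,055.69.
Month 3: interest £191.32; balance after payment £7,722.01.
Month 4: interest £183.40; balance after payment £7,380.41.
Month 5: interest £175.28; balance after payment £7,030.69.

£7,030.69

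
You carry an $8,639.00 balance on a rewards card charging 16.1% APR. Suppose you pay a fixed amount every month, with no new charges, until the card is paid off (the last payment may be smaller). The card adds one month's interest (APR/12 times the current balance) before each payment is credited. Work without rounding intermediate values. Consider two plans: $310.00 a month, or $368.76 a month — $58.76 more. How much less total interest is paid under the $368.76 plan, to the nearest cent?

Monthly rate r = 16.1%/12 = 1.34167% = 0.0134167.
At $310.00/mo: n = ⌈−ln(1 − rB₀/P)/ln(1+r)⌉ = 36 payments (last $41.45); total interest = total paid − $8,639.00 = $2,252.45.
At $368.76/mo: 29 payments (last $115.83); total interest $1,802.11.
Interest saved = $2,252.45 − $1,802.11 = $450.34.

$450.34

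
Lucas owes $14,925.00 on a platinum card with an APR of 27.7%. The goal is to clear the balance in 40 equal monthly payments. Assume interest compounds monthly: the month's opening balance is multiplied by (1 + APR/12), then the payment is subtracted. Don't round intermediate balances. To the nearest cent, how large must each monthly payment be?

Monthly rate r = 27.7%/12 = 2.30833% = 0.0230833.
Level-payment amortization: P = B₀·r / (1 − (1+r)^(−n)) = 14925.00·0.0230833 / (1 − 1.02308^(−40)).
Denominator 1 − (1+r)^(−40) = 0.598616414.
P = 344.519 / 0.598616414 ≈ 575.53.

$575.53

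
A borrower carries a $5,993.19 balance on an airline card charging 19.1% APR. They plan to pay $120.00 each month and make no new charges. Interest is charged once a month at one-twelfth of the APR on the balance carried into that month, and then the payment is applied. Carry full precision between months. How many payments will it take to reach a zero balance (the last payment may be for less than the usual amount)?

101 payments

Monthly rate r = 19.1%/12 = 1.59167% = 0.0159167.
Recurrence: B ← B·(1+r) − $120.00.
Month 1: interest $95.39; balance after payment $5,968.58.
Month 2: interest $95.00; balance after payment $5,943.58.
Closed form: n = −ln(1 − rB₀/P)/ln(1+r) = −ln(0.20507)/ln(1.01592) ≈ 100.334, so the balance reaches zero during payment 101.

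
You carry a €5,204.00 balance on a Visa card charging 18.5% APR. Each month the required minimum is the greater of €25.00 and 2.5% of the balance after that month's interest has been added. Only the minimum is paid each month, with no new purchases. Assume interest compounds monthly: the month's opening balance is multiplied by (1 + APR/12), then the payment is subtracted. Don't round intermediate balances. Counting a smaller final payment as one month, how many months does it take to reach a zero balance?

228 months

Monthly rate r = 18.5%/12 = 1.54167% = 0.0154167.
While 2.5% of the post-interest balance exceeds €25.00, each month B ← (B·(1+r))·(1 − 0.025), i.e. B shrinks by the factor (1+r)·0.975 = 0.99003.
This holds for months 1–167. Entering month 168 the balance is €976.57; 2.5% of the post-interest balance is now below €25.00, so the flat €25.00 minimum applies from here.
From month 168 a fixed €25.00 at rate r clears €976.57 in 61 more payments. Total: 167 + 61 = 228 months.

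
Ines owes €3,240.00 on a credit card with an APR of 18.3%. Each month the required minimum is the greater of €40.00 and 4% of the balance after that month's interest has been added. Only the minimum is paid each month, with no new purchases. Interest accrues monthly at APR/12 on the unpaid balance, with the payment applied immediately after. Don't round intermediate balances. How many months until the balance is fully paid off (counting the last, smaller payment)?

78 months

Monthly rate r = 18.3%/12 = 1.525% = 0.01525.
While 4% of the post-interest balance exceeds €40.00, each month B ← (B·(1+r))·(1 − 0.04), i.e. B shrinks by the factor (1+r)·0.96 = 0.97464.
This holds for months 1–47. Entering month 48 the balance is €968.78; 4% of the post-interest balance is now below €40.00, so the flat €40.00 minimum applies from here.
From month 48 a fixed €40.00 at rate r clears €968.78 in 31 more payments. Total: 47 + 31 = 78 months.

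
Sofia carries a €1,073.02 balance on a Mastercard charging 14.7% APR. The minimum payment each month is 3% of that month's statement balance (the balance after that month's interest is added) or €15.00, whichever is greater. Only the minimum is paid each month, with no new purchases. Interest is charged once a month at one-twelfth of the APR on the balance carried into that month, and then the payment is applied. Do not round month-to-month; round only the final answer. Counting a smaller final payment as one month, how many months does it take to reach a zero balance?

85 months

Monthly rate r = 14.7%/12 = 1.225% = 0.01225.
While 3% of the post-interest balance exceeds €15.00, each month B ← (B·(1+r))·(1 − 0.03), i.e. B shrinks by the factor (1+r)·0.97 = 0.98188.
This holds for months 1–43. Entering month 44 the balance is €488.84; 3% of the post-interest balance is now below €15.00, so the flat €15.00 minimum applies from here.
From month 44 a fixed €15.00 at rate r clears €488.84 in 42 more payments. Total: 43 + 42 = 85 months.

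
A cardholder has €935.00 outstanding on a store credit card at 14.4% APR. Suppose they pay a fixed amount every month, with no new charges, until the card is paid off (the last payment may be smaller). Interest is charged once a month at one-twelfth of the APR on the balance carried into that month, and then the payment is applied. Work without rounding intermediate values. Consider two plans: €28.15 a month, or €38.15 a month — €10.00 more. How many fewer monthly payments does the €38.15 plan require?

13 fewer payments

Monthly rate r = 14.4%/12 = 1.2% = 0.012.
At €28.15/mo: n = ⌈−ln(1 − rB₀/P)/ln(1+r)⌉ = 43 payments (last €17.64); total interest = total paid − €935.00 = €264.94.
At €38.15/mo: 30 payments (last €7.57); total interest €178.92.
Payments saved = 43 − 30 = 13.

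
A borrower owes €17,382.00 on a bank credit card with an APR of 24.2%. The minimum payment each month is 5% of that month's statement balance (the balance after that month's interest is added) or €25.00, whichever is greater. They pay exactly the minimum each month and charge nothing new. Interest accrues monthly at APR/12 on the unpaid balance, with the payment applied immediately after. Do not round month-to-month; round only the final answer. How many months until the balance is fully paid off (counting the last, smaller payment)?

Monthly rate r = 24.2%/12 = 2.01667% = 0.0201667.
While 5% of the post-interest balance exceeds €25.00, each month B ← (B·(1+r))·(1 − 0.05), i.e. B shrinks by the factor (1+r)·0.95 = 0.96916.
This holds for months 1–114. Entering month 115 the balance is €488.76; 5% of the post-interest balance is now below €25.00, so the flat €25.00 minimum applies from here.
From month 115 a fixed €25.00 at rate r clears €488.76 in 26 more payments. Total: 114 + 26 = 140 months.

140 months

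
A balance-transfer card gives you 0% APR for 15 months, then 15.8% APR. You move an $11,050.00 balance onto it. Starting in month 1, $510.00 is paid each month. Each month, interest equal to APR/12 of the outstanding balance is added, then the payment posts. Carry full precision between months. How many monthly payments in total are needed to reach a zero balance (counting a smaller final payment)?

23 payments

Promo months 1–15 at r₀ = 0%/12 = 0; months 16+ at r₁ = 15.8%/12 = 0.0131667.
After month 15 (no interest yet): B = $11,050.00 − 15·$510.00 = $3,400.00.
Then at r₁ with $510.00/mo: n₂ = −ln(1 − r₁·B/P)/ln(1+r₁) ≈ 7.02 → 8 more payments.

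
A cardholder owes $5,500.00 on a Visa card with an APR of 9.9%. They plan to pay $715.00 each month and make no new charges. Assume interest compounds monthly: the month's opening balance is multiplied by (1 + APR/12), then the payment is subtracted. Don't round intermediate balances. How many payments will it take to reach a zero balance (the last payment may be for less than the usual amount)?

Monthly rate r = 9.9%/12 = 0.825% = 0.00825.
Recurrence: B ← B·(1+r) − $715.00.
Month 1: interest $45.38; balance after payment $4,830.38.
Month 2: interest $39.85; balance after payment $4,155.23.
Closed form: n = −ln(1 − rB₀/P)/ln(1+r) = −ln(0.93654)/ln(1.00825) ≈ 7.980, so the balance reaches zero during payment 8.

8 payments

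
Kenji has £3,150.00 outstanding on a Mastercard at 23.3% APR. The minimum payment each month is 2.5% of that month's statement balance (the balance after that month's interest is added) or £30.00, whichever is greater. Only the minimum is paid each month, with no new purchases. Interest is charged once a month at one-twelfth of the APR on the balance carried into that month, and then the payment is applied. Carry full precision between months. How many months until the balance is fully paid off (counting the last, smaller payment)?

237 months

Monthly rate r = 23.3%/12 = 1.94167% = 0.0194167.
While 2.5% of the post-interest balance exceeds £30.00, each month B ← (B·(1+r))·(1 − 0.025), i.e. B shrinks by the factor (1+r)·0.975 = 0.99393.
This holds for months 1–162. Entering month 163 the balance is £1,175.00; 2.5% of the post-interest balance is now below £30.00, so the flat £30.00 minimum applies from here.
From month 163 a fixed £30.00 at rate r clears £1,175.00 in 75 more payments. Total: 162 + 75 = 237 months.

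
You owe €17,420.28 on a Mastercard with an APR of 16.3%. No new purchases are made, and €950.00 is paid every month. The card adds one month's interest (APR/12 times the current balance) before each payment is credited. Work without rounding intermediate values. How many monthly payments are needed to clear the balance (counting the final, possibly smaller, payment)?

22 months

Monthly rate r = 16.3%/12 = 1.35833% = 0.0135833.
Recurrence: B ← B·(1+r) − €950.00.
Month 1: interest €236.63; balance after payment €16,706.91.
Month 2: interest €226.94; balance after payment €15,983.84.
Closed form: n = −ln(1 − rB₀/P)/ln(1+r) = −ln(0.75092)/ln(1.01358) ≈ 21.232, so the balance reaches zero during payment 22.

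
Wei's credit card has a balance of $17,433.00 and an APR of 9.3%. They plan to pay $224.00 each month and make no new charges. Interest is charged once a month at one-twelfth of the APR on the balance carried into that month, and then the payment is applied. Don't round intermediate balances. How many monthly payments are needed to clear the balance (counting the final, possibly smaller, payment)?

Monthly rate r = 9.3%/12 = 0.775% = 0.00775.
Recurrence: B ← B·(1+r) − $224.00.
Month 1: interest $135.11; balance after payment $17,344.11.
Month 2: interest $134.42; balance after payment $17,254.52.
Closed form: n = −ln(1 − rB₀/P)/ln(1+r) = −ln(0.39685)/ln(1.00775) ≈ 119.713, so the balance reaches zero during payment 120.

120 payments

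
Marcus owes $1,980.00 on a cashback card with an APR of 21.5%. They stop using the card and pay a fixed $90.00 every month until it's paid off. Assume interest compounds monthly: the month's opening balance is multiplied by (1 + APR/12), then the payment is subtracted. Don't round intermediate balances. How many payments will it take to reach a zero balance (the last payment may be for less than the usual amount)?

Monthly rate r = 21.5%/12 = 1.79167% = 0.0179167.
Recurrence: B ← B·(1+r) − $90.00.
Month 1: interest $35.48; balance after payment $1,925.47.
Month 2: interest $34.50; balance after payment $1,869.97.
Closed form: n = −ln(1 − rB₀/P)/ln(1+r) = −ln(0.60583)/ln(1.01792) ≈ 28.221, so the balance reaches zero during payment 29.

29 payments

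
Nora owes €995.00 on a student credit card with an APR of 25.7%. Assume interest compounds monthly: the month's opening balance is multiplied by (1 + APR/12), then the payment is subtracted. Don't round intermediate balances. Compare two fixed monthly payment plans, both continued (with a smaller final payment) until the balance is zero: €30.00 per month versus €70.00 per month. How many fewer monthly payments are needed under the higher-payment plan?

41 fewer payments

Monthly rate r = 25.7%/12 = 2.14167% = 0.0214167.
At €30.00/mo: n = ⌈−ln(1 − rB₀/P)/ln(1+r)⌉ = 59 payments (last €14.13); total interest = total paid − €995.00 = €759.13.
At €70.00/mo: 18 payments (last €9.25); total interest €204.25.
Payments saved = 59 − 18 = 41.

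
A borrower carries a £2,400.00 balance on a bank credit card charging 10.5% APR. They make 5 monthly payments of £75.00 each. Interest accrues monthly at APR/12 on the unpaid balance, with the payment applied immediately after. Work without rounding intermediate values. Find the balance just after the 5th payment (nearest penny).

Monthly rate r = 10.5%/12 = 0.875% = 0.00875.
Each month: B ← B·(1+r) − £75.00.
Month 1: interest £21.00; balance after payment £2,346.00.
Month 2: interest £20.53; balance after payment £2,291.53.
Month 3: interest £20.05; balance after payment £2,236.58.
Month 4: interest £19.57; balance after payment £2,181.15.
Month 5: interest £19.09; balance after payment £2,125.23.

£2,125.23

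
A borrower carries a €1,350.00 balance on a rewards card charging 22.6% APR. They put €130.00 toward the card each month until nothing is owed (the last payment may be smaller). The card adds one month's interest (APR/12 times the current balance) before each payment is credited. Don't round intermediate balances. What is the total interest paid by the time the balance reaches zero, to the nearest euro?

Monthly rate r = 22.6%/12 = 1.88333% = 0.0188333.
Payoff takes n = ⌈−ln(1 − rB₀/P)/ln(1+r)⌉ = ⌈11.664⌉ = 12 payments; the last is €86.60.
Total paid = 11·€130.00 + €86.60 = €1,516.60.
Total interest = total paid − principal = €1,516.60 − €1,350.00 = €166.60.

€167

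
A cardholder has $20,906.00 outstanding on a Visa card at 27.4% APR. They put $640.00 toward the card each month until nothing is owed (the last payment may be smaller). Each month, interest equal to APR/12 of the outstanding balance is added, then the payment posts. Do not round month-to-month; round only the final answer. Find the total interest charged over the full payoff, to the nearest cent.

$17,929.21

Monthly rate r = 27.4%/12 = 2.28333% = 0.0228333.
Payoff takes n = ⌈−ln(1 − rB₀/P)/ln(1+r)⌉ = ⌈60.678⌉ = 61 payments; the last is $435.21.
Total paid = 60·$640.00 + $435.21 = $38,835.21.
Total interest = total paid − principal = $38,835.21 − $20,906.00 = $17,929.21.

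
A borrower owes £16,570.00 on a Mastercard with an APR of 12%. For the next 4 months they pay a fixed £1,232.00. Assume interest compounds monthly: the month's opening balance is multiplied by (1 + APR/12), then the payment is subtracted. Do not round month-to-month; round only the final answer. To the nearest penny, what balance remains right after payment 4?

Monthly rate r = 12%/12 = 1% = 0.01.
Each month: B ← B·(1+r) − £1,232.00.
Month 1: interest £165.70; balance after payment £15,503.70.
Month 2: interest £155.04; balance after payment £14,426.74.
Month 3: interest £144.27; balance after payment £13,339.00.
Month 4: interest £133.39; balance after payment £12,240.39.

£12,240.39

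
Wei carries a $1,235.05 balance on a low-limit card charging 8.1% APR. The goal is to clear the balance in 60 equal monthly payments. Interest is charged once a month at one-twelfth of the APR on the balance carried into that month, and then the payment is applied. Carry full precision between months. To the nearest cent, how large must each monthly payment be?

$25.10

Monthly rate r = 8.1%/12 = 0.675% = 0.00675.
Level-payment amortization: P = B₀·r / (1 − (1+r)^(−n)) = 1235.05·0.00675 / (1 − 1.00675^(−60)).
Denominator 1 − (1+r)^(−60) = 0.332114979.
P = 8.33659 / 0.332114979 ≈ 25.10.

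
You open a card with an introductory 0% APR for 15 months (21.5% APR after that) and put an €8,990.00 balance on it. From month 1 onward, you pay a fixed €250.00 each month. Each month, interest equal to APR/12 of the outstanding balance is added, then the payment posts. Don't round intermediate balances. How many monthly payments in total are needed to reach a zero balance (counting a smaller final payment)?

42 months

Promo months 1–15 at r₀ = 0%/12 = 0; months 16+ at r₁ = 21.5%/12 = 0.0179167.
After month 15 (no interest yet): B = €8,990.00 − 15·€250.00 = €5,240.00.
Then at r₁ with €250.00/mo: n₂ = −ln(1 − r₁·B/P)/ln(1+r₁) ≈ 26.52 → 27 more payments.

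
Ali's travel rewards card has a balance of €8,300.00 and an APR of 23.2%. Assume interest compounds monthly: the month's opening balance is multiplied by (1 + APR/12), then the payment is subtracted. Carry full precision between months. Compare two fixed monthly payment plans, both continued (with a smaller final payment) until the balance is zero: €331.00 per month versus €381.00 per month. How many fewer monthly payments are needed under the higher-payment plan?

6 fewer payments

Monthly rate r = 23.2%/12 = 1.93333% = 0.0193333.
At €331.00/mo: n = ⌈−ln(1 − rB₀/P)/ln(1+r)⌉ = 35 payments (last €210.37); total interest = total paid − €8,300.00 = €3,164.37.
At €381.00/mo: 29 payments (last €211.48); total interest €2,579.48.
Payments saved = 35 − 29 = 6.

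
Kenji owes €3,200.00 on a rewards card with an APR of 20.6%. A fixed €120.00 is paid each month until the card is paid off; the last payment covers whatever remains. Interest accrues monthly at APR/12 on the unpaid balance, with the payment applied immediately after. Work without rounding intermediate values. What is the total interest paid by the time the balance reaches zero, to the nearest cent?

Monthly rate r = 20.6%/12 = 1.71667% = 0.0171667.
Payoff takes n = ⌈−ln(1 − rB₀/P)/ln(1+r)⌉ = ⌈35.960⌉ = 36 payments; the last is €115.27.
Total paid = 35·€120.00 + €115.27 = €4,315.27.
Total interest = total paid − principal = €4,315.27 − €3,200.00 = €1,115.27.

€1,115.27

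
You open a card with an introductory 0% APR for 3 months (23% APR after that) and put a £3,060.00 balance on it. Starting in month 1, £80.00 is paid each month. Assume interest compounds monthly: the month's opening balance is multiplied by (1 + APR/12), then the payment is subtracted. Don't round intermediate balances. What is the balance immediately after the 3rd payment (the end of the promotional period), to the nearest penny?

Promo months 1–3 at r₀ = 0%/12 = 0; months 4+ at r₁ = 23%/12 = 0.0191667.
After month 3 (no interest yet): B = £3,060.00 − 3·£80.00 = £2,820.00.

£2,820.00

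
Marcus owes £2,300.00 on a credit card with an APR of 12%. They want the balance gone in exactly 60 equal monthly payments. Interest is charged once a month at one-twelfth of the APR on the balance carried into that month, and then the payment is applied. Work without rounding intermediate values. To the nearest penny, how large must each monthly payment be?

£51.16

Monthly rate r = 12%/12 = 1% = 0.01.
Level-payment amortization: P = B₀·r / (1 − (1+r)^(−n)) = 2300.00·0.01 / (1 − 1.01^(−60)).
Denominator 1 − (1+r)^(−60) = 0.449550384.
P = 23 / 0.449550384 ≈ 51.16.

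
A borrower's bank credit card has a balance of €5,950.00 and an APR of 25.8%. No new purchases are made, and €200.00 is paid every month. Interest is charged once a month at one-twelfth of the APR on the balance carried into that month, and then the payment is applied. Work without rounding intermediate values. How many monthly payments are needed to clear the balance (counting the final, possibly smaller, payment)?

Monthly rate r = 25.8%/12 = 2.15% = 0.0215.
Recurrence: B ← B·(1+r) − €200.00.
Month 1: interest €127.93; balance after payment €5,877.93.
Month 2: interest €126.38; balance after payment €5,804.30.
Closed form: n = −ln(1 − rB₀/P)/ln(1+r) = −ln(0.36037)/ln(1.0215) ≈ 47.979, so the balance reaches zero during payment 48.

48 months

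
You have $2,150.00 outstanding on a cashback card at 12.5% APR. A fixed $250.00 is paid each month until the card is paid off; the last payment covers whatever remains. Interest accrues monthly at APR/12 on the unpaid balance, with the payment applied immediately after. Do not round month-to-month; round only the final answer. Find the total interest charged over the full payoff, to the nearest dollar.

$114

Monthly rate r = 12.5%/12 = 1.04167% = 0.0104167.
Payoff takes n = ⌈−ln(1 − rB₀/P)/ln(1+r)⌉ = ⌈9.057⌉ = 10 payments; the last is $14.25.
Total paid = 9·$250.00 + $14.25 = $2,264.25.
Total interest = total paid − principal = $2,264.25 − $2,150.00 = $114.25.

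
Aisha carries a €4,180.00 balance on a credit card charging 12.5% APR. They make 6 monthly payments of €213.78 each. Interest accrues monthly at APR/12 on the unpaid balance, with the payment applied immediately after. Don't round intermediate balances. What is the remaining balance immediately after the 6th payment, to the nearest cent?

Monthly rate r = 12.5%/12 = 1.04167% = 0.0104167.
Each month: B ← B·(1+r) − €213.78.
Month 1: interest €43.54; balance after payment €4,009.76.
Month 2: interest €41.77; balance after payment €3,837.75.
Month 3: interest €39.98; balance after payment €3,663.95.
Month 4: interest €38.17; balance after payment €3,488.33.
Month 5: interest €36.34; balance after payment €3,310.89.
Month 6: interest €34.49; balance after payment €3,131.60.

€3,131.60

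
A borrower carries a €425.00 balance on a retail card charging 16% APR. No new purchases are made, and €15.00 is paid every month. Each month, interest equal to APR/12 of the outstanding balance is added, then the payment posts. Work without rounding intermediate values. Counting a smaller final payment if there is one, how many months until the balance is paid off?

Monthly rate r = 16%/12 = 1.33333% = 0.0133333.
Recurrence: B ← B·(1+r) − €15.00.
Month 1: interest €5.67; balance after payment €415.67.
Month 2: interest €5.54; balance after payment €406.21.
Closed form: n = −ln(1 − rB₀/P)/ln(1+r) = −ln(0.62222)/ln(1.01333) ≈ 35.821, so the balance reaches zero during payment 36.

36 months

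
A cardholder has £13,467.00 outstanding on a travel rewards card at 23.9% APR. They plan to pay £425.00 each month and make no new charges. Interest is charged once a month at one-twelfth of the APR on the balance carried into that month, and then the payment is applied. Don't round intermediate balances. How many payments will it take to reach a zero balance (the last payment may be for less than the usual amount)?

Monthly rate r = 23.9%/12 = 1.99167% = 0.0199167.
Recurrence: B ← B·(1+r) − £425.00.
Month 1: interest £268.22; balance after payment £13,310.22.
Month 2: interest £265.10; balance after payment £13,150.31.
Closed form: n = −ln(1 − rB₀/P)/ln(1+r) = −ln(0.3689)/ln(1.01992) ≈ 50.567, so the balance reaches zero during payment 51.

51 months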